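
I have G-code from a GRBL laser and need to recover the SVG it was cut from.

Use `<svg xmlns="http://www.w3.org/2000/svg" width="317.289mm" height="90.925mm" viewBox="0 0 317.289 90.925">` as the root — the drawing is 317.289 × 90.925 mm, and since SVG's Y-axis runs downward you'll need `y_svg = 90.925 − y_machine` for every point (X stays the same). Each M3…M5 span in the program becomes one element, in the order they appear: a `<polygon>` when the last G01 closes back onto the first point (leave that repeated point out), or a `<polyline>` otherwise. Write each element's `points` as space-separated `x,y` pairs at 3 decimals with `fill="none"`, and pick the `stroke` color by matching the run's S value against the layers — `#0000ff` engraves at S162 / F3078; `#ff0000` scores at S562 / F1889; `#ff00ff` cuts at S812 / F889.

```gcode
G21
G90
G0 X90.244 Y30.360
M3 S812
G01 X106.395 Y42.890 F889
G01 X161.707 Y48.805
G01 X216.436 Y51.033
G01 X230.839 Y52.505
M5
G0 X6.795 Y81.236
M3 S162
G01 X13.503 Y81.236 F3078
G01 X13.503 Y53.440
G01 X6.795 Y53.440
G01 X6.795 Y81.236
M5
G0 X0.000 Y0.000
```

Each laser-on run becomes one SVG element. Flip Y back into SVG space with y_svg = 90.925 − y_machine.

Run 1: S812 ⇒ cut layer `#ff00ff`. The run is open, so emit a `<polyline>` with points (Y-flipped): 90.244,60.565 106.395,48.035 161.707,42.120 216.436,39.892 230.839,38.420.

Run 2: S162 ⇒ engrave layer `#0000ff`. The run returns to its start, so emit a `<polygon>` with points (Y-flipped): 6.795,9.689 13.503,9.689 13.503,37.485 6.795,37.485.

<svg xmlns="http://www.w3.org/2000/svg" width="317.289mm" height="90.925mm" viewBox="0 0 317.289 90.925">
  <polyline points="90.244,60.565 106.395,48.035 161.707,42.120 216.436,39.892 230.839,38.420" fill="none" stroke="#ff00ff"/>
  <polygon points="6.795,9.689 13.503,9.689 13.503,37.485 6.795,37.485" fill="none" stroke="#0000ff"/>
</svg>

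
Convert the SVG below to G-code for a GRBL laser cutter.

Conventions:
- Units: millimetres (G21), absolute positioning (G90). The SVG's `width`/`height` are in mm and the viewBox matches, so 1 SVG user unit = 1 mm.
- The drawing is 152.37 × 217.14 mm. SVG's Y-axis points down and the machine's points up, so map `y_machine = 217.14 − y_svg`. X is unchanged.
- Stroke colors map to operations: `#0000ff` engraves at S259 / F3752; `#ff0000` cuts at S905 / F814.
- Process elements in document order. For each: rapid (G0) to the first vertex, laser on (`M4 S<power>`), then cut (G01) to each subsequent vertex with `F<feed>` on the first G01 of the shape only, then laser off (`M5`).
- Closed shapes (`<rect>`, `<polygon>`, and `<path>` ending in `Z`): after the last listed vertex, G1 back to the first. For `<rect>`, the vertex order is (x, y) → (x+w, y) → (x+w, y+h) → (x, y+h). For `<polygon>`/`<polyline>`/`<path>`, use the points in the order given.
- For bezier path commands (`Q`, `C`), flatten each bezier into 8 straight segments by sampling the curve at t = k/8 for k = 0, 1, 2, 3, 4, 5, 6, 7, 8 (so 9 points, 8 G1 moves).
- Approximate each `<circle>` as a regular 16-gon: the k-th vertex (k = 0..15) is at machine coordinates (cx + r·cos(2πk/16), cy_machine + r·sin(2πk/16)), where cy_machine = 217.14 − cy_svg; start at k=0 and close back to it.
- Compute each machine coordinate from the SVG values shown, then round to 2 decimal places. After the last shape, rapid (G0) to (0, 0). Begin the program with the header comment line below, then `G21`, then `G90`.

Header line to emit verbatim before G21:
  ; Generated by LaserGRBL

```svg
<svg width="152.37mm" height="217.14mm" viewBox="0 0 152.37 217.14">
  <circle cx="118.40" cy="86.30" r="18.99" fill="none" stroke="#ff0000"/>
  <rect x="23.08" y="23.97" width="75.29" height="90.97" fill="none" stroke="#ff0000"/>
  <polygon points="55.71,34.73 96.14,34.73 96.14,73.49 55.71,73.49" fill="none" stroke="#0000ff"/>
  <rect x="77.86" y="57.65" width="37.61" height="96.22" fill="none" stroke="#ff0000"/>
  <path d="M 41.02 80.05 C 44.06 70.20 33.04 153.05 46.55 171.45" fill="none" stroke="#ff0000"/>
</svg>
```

; Generated by LaserGRBL
G21
G90
G0 X137.39 Y130.84
M4 S905
G01 X135.94 Y138.11 F814
G01 X131.83 Y144.27
G01 X125.67 Y148.38
G01 X118.40 Y149.83
G01 X111.13 Y148.38
G01 X104.97 Y144.27
G01 X100.86 Y138.11
G01 X99.41 Y130.84
G01 X100.86 Y123.57
G01 X104.97 Y117.41
G01 X111.13 Y113.30
G01 X118.40 Y111.85
G01 X125.67 Y113.30
G01 X131.83 Y117.41
G01 X135.94 Y123.57
G01 X137.39 Y130.84
M5
G0 X23.08 Y193.17
M4 S905
G01 X98.37 Y193.17 F814
G01 X98.37 Y102.20
G01 X23.08 Y102.20
G01 X23.08 Y193.17
M5
G0 X55.71 Y182.41
M4 S259
G01 X96.14 Y182.41 F3752
G01 X96.14 Y143.65
G01 X55.71 Y143.65
G01 X55.71 Y182.41
M5
G0 X77.86 Y159.49
M4 S905
G01 X115.47 Y159.49 F814
G01 X115.47 Y63.27
G01 X77.86 Y63.27
G01 X77.86 Y159.49
M5
G0 X41.02 Y137.09
M4 S905
G01 X41.58 Y136.75 F814
G01 X41.27 Y129.55
G01 X40.54 Y117.35
G01 X39.86 Y101.98
G01 X39.66 Y85.29
G01 X40.41 Y69.12
G01 X42.56 Y55.30
G01 X46.55 Y45.69
M5
G0 X0.00 Y0.00

viewBox `0 0 152.37 217.14` with mm width/height → 1 unit = 1 mm. Flip: y_m = 217.14 − y_svg.

**Shape 1** — `<circle>` circle, stroke `#ff0000` → cut (S905, F814). Machine vertices: (137.39,130.84) → (135.94,138.11) → (131.83,144.27) → (125.67,148.38) → (118.40,149.83) → (111.13,148.38) → (104.97,144.27) → (100.86,138.11) → (99.41,130.84) → (100.86,123.57) → (104.97,117.41) → (111.13,113.30) → (118.40,111.85) → (125.67,113.30) → (131.83,117.41) → (135.94,123.57) → (137.39,130.84). Closed: final G1 returns to the first vertex.

**Shape 2** — `<rect>` rectangle, stroke `#ff0000` → cut (S905, F814). Machine vertices: (23.08,193.17) → (98.37,193.17) → (98.37,102.20) → (23.08,102.20) → (23.08,193.17). Closed: final G1 returns to the first vertex.

**Shape 3** — `<polygon>` rectangle, stroke `#0000ff` → engrave (S259, F3752). Machine vertices: (55.71,182.41) → (96.14,182.41) → (96.14,143.65) → (55.71,143.65) → (55.71,182.41). Closed: final G1 returns to the first vertex.

**Shape 4** — `<rect>` rectangle, stroke `#ff0000` → cut (S905, F814). Machine vertices: (77.86,159.49) → (115.47,159.49) → (115.47,63.27) → (77.86,63.27) → (77.86,159.49). Closed: final G1 returns to the first vertex.

**Shape 5** — `<path>` cubic bezier, stroke `#ff0000` → cut (S905, F814). Control points (SVG): P0=(41.02,80.05), P1=(44.06,70.20), P2=(33.04,153.05), P3=(46.55,171.45); sampled at t=k/8. Machine vertices: (41.02,137.09) → (41.58,136.75) → (41.27,129.55) → (40.54,117.35) → (39.86,101.98) → (39.66,85.29) → (40.41,69.12) → (42.56,55.30) → (46.55,45.69). Open path.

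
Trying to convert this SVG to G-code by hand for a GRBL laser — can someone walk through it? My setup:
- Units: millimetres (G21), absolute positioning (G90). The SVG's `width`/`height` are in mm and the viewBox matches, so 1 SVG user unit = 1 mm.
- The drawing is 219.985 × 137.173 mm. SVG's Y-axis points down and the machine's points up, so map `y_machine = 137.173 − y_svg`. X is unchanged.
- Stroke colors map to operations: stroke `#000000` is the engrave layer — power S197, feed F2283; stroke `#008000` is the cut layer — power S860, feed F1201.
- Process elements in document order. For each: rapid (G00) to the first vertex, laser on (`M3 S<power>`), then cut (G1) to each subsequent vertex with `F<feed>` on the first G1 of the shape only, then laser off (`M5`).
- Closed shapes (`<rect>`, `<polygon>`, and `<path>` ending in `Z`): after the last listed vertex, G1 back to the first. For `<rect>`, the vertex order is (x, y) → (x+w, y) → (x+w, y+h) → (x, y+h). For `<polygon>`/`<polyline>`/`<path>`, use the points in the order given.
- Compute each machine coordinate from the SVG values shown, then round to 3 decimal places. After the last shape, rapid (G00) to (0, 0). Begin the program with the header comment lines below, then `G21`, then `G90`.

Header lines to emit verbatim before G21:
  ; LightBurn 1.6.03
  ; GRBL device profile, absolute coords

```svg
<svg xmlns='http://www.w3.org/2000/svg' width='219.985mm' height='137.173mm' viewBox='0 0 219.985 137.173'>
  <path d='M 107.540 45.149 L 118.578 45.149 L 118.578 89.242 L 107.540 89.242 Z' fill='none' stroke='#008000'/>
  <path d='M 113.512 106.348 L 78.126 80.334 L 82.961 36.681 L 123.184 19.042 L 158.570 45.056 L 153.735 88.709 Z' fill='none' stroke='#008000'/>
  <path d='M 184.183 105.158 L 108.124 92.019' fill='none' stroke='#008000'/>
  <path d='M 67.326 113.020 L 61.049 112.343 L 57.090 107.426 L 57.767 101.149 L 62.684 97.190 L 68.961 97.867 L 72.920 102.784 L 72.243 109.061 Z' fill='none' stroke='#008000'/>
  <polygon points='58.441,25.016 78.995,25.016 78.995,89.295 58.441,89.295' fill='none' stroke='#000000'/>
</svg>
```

; LightBurn 1.6.03
; GRBL device profile, absolute coords
G21
G90
G00 X107.540 Y92.024
M3 S860
G1 X118.578 Y92.024 F1201
G1 X118.578 Y47.931
G1 X107.540 Y47.931
G1 X107.540 Y92.024
M5
G00 X113.512 Y30.825
M3 S860
G1 X78.126 Y56.839 F1201
G1 X82.961 Y100.492
G1 X123.184 Y118.131
G1 X158.570 Y92.117
G1 X153.735 Y48.464
G1 X113.512 Y30.825
M5
G00 X184.183 Y32.015
M3 S860
G1 X108.124 Y45.154 F1201
M5
G00 X67.326 Y24.153
M3 S860
G1 X61.049 Y24.830 F1201
G1 X57.090 Y29.747
G1 X57.767 Y36.024
G1 X62.684 Y39.983
G1 X68.961 Y39.306
G1 X72.920 Y34.389
G1 X72.243 Y28.112
G1 X67.326 Y24.153
M5
G00 X58.441 Y112.157
M3 S197
G1 X78.995 Y112.157 F2283
G1 X78.995 Y47.878
G1 X58.441 Y47.878
G1 X58.441 Y112.157
M5
G00 X0.000 Y0.000

Since the viewBox matches the mm dimensions, user units are millimetres directly. The only transform is the Y-flip y_m = 137.173 − y_svg.

Shape 1 is a rectangle drawn with `<path>`. Its stroke #008000 means cut at S860, F1201. After flipping Y the toolpath is (107.540,92.024) → (118.578,92.024) → (118.578,47.931) → (107.540,47.931) → (107.540,92.024), returning to the start.

Shape 2 is a regular polygon drawn with `<path>`. Its stroke #008000 means cut at S860, F1201. After flipping Y the toolpath is (113.512,30.825) → (78.126,56.839) → (82.961,100.492) → (123.184,118.131) → (158.570,92.117) → (153.735,48.464) → (113.512,30.825), returning to the start.

Shape 3 is a line segment drawn with `<path>`. Its stroke #008000 means cut at S860, F1201. After flipping Y the toolpath is (184.183,32.015) → (108.124,45.154).

Shape 4 is a regular polygon drawn with `<path>`. Its stroke #008000 means cut at S860, F1201. After flipping Y the toolpath is (67.326,24.153) → (61.049,24.830) → (57.090,29.747) → (57.767,36.024) → (62.684,39.983) → (68.961,39.306) → (72.920,34.389) → (72.243,28.112) → (67.326,24.153), returning to the start.

Shape 5 is a rectangle drawn with `<polygon>`. Its stroke #000000 means engrave at S197, F2283. After flipping Y the toolpath is (58.441,112.157) → (78.995,112.157) → (78.995,47.878) → (58.441,47.878) → (58.441,112.157), returning to the start.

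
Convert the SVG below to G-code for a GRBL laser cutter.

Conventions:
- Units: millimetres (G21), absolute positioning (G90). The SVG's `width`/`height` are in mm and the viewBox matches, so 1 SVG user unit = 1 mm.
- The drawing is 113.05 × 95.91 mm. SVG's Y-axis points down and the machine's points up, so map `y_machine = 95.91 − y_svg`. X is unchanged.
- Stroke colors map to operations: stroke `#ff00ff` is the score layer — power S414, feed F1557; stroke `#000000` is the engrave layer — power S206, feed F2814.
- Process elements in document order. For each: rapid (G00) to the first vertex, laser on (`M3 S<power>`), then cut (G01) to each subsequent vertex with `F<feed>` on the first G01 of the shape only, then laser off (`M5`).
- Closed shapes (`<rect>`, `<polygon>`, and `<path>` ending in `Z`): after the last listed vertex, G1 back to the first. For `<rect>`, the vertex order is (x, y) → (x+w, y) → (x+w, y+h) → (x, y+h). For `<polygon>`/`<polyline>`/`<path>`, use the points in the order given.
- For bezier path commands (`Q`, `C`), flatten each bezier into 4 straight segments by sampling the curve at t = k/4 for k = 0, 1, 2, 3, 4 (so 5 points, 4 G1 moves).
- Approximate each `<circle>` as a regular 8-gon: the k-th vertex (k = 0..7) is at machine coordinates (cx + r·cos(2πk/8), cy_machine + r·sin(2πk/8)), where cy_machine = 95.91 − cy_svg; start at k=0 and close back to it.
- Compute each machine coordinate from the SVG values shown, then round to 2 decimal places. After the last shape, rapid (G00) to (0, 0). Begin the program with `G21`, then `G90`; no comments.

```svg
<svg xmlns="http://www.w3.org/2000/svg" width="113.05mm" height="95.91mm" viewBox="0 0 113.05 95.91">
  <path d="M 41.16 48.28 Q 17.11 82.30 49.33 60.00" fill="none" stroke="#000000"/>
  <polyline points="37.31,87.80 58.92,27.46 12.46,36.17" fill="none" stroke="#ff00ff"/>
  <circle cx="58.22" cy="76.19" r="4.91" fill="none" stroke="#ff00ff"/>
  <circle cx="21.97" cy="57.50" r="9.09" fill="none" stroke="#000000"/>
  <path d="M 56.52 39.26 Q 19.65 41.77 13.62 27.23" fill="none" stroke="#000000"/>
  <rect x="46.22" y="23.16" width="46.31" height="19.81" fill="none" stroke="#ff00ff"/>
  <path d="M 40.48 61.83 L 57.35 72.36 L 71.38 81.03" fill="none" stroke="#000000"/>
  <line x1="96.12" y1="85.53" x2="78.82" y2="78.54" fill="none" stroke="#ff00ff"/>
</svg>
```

1 u = 1 mm; y_m = 95.91 − y.

[1] `<path>` quadratic bezier, #000000→engrave S206 F2814: (41.16,47.63) → (32.65,34.14) → (31.18,27.69) → (36.74,28.28) → (49.33,35.91)

[2] `<polyline>` open polyline, #ff00ff→score S414 F1557: (37.31,8.11) → (58.92,68.45) → (12.46,59.74)

[3] `<circle>` circle, #ff00ff→score S414 F1557: (63.13,19.72) → (61.69,23.19) → (58.22,24.63) → (54.75,23.19) → (53.31,19.72) → (54.75,16.25) → (58.22,14.81) → (61.69,16.25) → (63.13,19.72) (closed)

[4] `<circle>` circle, #000000→engrave S206 F2814: (31.06,38.41) → (28.40,44.84) → (21.97,47.50) → (15.54,44.84) → (12.88,38.41) → (15.54,31.98) → (21.97,29.32) → (28.40,31.98) → (31.06,38.41) (closed)

[5] `<path>` quadratic bezier, #000000→engrave S206 F2814: (56.52,56.65) → (40.01,56.46) → (27.36,58.40) → (18.56,62.48) → (13.62,68.68)

[6] `<rect>` rectangle, #ff00ff→score S414 F1557: (46.22,72.75) → (92.53,72.75) → (92.53,52.94) → (46.22,52.94) → (46.22,72.75) (closed)

[7] `<path>` open polyline, #000000→engrave S206 F2814: (40.48,34.08) → (57.35,23.55) → (71.38,14.88)

[8] `<line>` line segment, #ff00ff→score S414 F1557: (96.12,10.38) → (78.82,17.37)

G21
G90
G00 X41.16 Y47.63
M3 S206
G01 X32.65 Y34.14 F2814
G01 X31.18 Y27.69
G01 X36.74 Y28.28
G01 X49.33 Y35.91
M5
G00 X37.31 Y8.11
M3 S414
G01 X58.92 Y68.45 F1557
G01 X12.46 Y59.74
M5
G00 X63.13 Y19.72
M3 S414
G01 X61.69 Y23.19 F1557
G01 X58.22 Y24.63
G01 X54.75 Y23.19
G01 X53.31 Y19.72
G01 X54.75 Y16.25
G01 X58.22 Y14.81
G01 X61.69 Y16.25
G01 X63.13 Y19.72
M5
G00 X31.06 Y38.41
M3 S206
G01 X28.40 Y44.84 F2814
G01 X21.97 Y47.50
G01 X15.54 Y44.84
G01 X12.88 Y38.41
G01 X15.54 Y31.98
G01 X21.97 Y29.32
G01 X28.40 Y31.98
G01 X31.06 Y38.41
M5
G00 X56.52 Y56.65
M3 S206
G01 X40.01 Y56.46 F2814
G01 X27.36 Y58.40
G01 X18.56 Y62.48
G01 X13.62 Y68.68
M5
G00 X46.22 Y72.75
M3 S414
G01 X92.53 Y72.75 F1557
G01 X92.53 Y52.94
G01 X46.22 Y52.94
G01 X46.22 Y72.75
M5
G00 X40.48 Y34.08
M3 S206
G01 X57.35 Y23.55 F2814
G01 X71.38 Y14.88
M5
G00 X96.12 Y10.38
M3 S414
G01 X78.82 Y17.37 F1557
M5
G00 X0.00 Y0.00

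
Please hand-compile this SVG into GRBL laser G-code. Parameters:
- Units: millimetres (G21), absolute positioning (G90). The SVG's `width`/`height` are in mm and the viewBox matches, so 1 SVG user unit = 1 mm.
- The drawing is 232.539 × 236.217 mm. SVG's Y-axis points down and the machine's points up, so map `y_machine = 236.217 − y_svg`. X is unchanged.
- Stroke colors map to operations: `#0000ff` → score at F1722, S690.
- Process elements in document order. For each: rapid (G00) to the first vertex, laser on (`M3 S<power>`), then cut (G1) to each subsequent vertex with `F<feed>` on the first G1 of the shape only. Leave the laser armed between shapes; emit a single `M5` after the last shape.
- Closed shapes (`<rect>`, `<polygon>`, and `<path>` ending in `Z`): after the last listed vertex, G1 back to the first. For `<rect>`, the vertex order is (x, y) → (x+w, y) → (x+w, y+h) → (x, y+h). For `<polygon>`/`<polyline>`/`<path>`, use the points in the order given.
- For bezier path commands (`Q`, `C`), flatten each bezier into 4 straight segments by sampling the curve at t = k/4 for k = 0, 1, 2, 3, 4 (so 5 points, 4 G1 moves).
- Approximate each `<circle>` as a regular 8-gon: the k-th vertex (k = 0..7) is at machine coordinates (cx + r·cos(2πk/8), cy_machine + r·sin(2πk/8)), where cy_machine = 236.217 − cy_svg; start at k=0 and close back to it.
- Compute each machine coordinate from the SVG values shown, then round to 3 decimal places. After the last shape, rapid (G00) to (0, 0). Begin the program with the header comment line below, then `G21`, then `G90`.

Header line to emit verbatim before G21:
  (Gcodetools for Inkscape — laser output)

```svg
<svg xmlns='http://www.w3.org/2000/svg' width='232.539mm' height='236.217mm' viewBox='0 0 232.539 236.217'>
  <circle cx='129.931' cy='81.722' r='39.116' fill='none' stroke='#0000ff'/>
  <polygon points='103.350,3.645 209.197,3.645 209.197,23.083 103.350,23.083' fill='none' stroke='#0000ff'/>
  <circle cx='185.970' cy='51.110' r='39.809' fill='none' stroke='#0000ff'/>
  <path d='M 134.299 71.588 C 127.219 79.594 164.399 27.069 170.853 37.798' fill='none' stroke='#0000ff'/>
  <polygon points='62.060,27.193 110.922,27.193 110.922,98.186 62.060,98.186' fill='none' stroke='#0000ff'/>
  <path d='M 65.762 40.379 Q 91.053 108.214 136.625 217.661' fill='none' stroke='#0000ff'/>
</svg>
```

(Gcodetools for Inkscape — laser output)
G21
G90
G00 X169.047 Y154.495
M3 S690
G1 X157.590 Y182.154 F1722
G1 X129.931 Y193.611
G1 X102.272 Y182.154
G1 X90.815 Y154.495
G1 X102.272 Y126.836
G1 X129.931 Y115.379
G1 X157.590 Y126.836
G1 X169.047 Y154.495
G00 X103.350 Y232.572
M3 S690
G1 X209.197 Y232.572 F1722
G1 X209.197 Y213.134
G1 X103.350 Y213.134
G1 X103.350 Y232.572
G00 X225.779 Y185.107
M3 S690
G1 X214.119 Y213.256 F1722
G1 X185.970 Y224.916
G1 X157.821 Y213.256
G1 X146.161 Y185.107
G1 X157.821 Y156.958
G1 X185.970 Y145.298
G1 X214.119 Y156.958
G1 X225.779 Y185.107
G00 X134.299 Y164.629
M3 S690
G1 X136.116 Y168.040 F1722
G1 X147.501 Y182.545
G1 X161.423 Y196.540
G1 X170.853 Y198.419
G00 X62.060 Y209.024
M3 S690
G1 X110.922 Y209.024 F1722
G1 X110.922 Y138.031
G1 X62.060 Y138.031
G1 X62.060 Y209.024
G00 X65.762 Y195.838
M3 S690
G1 X79.675 Y159.320 F1722
G1 X96.123 Y117.600
G1 X115.107 Y70.679
G1 X136.625 Y18.556
M5
G00 X0.000 Y0.000

1 u = 1 mm; y_m = 236.217 − y.

[1] `<circle>` circle, #0000ff→score S690 F1722: (169.047,154.495) → (157.590,182.154) → (129.931,193.611) → (102.272,182.154) → (90.815,154.495) → (102.272,126.836) → (129.931,115.379) → (157.590,126.836) → (169.047,154.495) (closed)

[2] `<polygon>` rectangle, #0000ff→score S690 F1722: (103.350,232.572) → (209.197,232.572) → (209.197,213.134) → (103.350,213.134) → (103.350,232.572) (closed)

[3] `<circle>` circle, #0000ff→score S690 F1722: (225.779,185.107) → (214.119,213.256) → (185.970,224.916) → (157.821,213.256) → (146.161,185.107) → (157.821,156.958) → (185.970,145.298) → (214.119,156.958) → (225.779,185.107) (closed)

[4] `<path>` cubic bezier, #0000ff→score S690 F1722: (134.299,164.629) → (136.116,168.040) → (147.501,182.545) → (161.423,196.540) → (170.853,198.419)

[5] `<polygon>` rectangle, #0000ff→score S690 F1722: (62.060,209.024) → (110.922,209.024) → (110.922,138.031) → (62.060,138.031) → (62.060,209.024) (closed)

[6] `<path>` quadratic bezier, #0000ff→score S690 F1722: (65.762,195.838) → (79.675,159.320) → (96.123,117.600) → (115.107,70.679) → (136.625,18.556)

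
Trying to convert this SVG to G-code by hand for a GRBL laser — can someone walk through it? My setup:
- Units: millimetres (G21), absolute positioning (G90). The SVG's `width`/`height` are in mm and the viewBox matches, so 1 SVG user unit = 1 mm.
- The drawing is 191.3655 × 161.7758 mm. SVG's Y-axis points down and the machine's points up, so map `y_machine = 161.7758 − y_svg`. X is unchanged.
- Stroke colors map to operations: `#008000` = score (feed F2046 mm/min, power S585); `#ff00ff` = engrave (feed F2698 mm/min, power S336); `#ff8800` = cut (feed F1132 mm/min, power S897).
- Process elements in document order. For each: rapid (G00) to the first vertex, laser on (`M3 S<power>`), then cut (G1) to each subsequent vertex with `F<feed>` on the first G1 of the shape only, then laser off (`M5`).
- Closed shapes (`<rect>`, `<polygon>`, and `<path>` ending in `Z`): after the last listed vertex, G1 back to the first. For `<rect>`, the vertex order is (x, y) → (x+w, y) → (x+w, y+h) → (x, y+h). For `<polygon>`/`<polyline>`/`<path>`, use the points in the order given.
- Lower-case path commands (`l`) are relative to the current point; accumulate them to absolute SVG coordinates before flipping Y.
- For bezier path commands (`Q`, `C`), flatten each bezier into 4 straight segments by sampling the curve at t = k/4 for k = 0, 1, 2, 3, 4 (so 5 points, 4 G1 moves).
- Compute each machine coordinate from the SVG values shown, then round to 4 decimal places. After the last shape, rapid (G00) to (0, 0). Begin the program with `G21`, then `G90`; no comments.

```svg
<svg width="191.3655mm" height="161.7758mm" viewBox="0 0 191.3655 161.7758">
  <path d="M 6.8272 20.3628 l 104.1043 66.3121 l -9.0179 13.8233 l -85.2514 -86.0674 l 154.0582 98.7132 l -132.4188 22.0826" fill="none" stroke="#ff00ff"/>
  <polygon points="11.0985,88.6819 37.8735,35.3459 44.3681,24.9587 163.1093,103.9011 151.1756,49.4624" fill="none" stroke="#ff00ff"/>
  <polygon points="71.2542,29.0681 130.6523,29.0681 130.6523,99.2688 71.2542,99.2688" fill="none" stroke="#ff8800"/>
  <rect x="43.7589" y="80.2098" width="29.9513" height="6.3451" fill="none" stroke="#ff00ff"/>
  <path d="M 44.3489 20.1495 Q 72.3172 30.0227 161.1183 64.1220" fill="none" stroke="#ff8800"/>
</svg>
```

Since the viewBox matches the mm dimensions, user units are millimetres directly. The only transform is the Y-flip y_m = 161.7758 − y_svg.

Shape 1 is a open polyline drawn with `<path>`. Its stroke #ff00ff means engrave at S336, F2698. After flipping Y the toolpath is (6.8272,141.4130) → (110.9315,75.1009) → (101.9136,61.2776) → (16.6622,147.3450) → (170.7204,48.6318) → (38.3016,26.5492).

Shape 2 is a closed polygon drawn with `<polygon>`. Its stroke #ff00ff means engrave at S336, F2698. After flipping Y the toolpath is (11.0985,73.0939) → (37.8735,126.4299) → (44.3681,136.8171) → (163.1093,57.8747) → (151.1756,112.3134) → (11.0985,73.0939), returning to the start.

Shape 3 is a rectangle drawn with `<polygon>`. Its stroke #ff8800 means cut at S897, F1132. After flipping Y the toolpath is (71.2542,132.7077) → (130.6523,132.7077) → (130.6523,62.5070) → (71.2542,62.5070) → (71.2542,132.7077), returning to the start.

Shape 4 is a rectangle drawn with `<rect>`. Its stroke #ff00ff means engrave at S336, F2698. After flipping Y the toolpath is (43.7589,81.5660) → (73.7102,81.5660) → (73.7102,75.2209) → (43.7589,75.2209) → (43.7589,81.5660), returning to the start.

Shape 5 is a quadratic bezier drawn with `<path>`. Its stroke #ff8800 means cut at S897, F1132. After flipping Y the toolpath is (44.3489,141.6263) → (62.1351,135.1756) → (87.5254,125.6966) → (120.5198,113.1893) → (161.1183,97.6538).

G21
G90
G00 X6.8272 Y141.4130
M3 S336
G1 X110.9315 Y75.1009 F2698
G1 X101.9136 Y61.2776
G1 X16.6622 Y147.3450
G1 X170.7204 Y48.6318
G1 X38.3016 Y26.5492
M5
G00 X11.0985 Y73.0939
M3 S336
G1 X37.8735 Y126.4299 F2698
G1 X44.3681 Y136.8171
G1 X163.1093 Y57.8747
G1 X151.1756 Y112.3134
G1 X11.0985 Y73.0939
M5
G00 X71.2542 Y132.7077
M3 S897
G1 X130.6523 Y132.7077 F1132
G1 X130.6523 Y62.5070
G1 X71.2542 Y62.5070
G1 X71.2542 Y132.7077
M5
G00 X43.7589 Y81.5660
M3 S336
G1 X73.7102 Y81.5660 F2698
G1 X73.7102 Y75.2209
G1 X43.7589 Y75.2209
G1 X43.7589 Y81.5660
M5
G00 X44.3489 Y141.6263
M3 S897
G1 X62.1351 Y135.1756 F1132
G1 X87.5254 Y125.6966
G1 X120.5198 Y113.1893
G1 X161.1183 Y97.6538
M5
G00 X0.0000 Y0.0000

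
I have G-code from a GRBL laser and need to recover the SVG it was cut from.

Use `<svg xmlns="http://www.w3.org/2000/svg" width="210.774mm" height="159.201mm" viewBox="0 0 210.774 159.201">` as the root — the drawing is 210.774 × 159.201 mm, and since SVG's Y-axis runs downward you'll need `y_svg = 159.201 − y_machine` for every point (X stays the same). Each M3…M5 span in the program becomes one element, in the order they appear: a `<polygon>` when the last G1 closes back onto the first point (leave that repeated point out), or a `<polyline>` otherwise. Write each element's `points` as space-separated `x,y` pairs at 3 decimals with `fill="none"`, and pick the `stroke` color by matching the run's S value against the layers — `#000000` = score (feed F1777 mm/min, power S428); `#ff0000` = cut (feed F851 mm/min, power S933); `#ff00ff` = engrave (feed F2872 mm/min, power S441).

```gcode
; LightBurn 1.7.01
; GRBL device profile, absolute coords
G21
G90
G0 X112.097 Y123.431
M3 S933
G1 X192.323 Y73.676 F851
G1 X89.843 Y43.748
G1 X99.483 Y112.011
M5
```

<svg xmlns="http://www.w3.org/2000/svg" width="210.774mm" height="159.201mm" viewBox="0 0 210.774 159.201">
  <polyline points="112.097,35.770 192.323,85.525 89.843,115.453 99.483,47.190" fill="none" stroke="#ff0000"/>
</svg>

Machine Y-up, SVG Y-down with viewBox height 159.201, so y_svg = 159.201 − y_machine; X carries over. Every run uses S933, so all elements get stroke `#ff0000` (cut).

Run 1: The run is open, so emit a `<polyline>` with points (Y-flipped): 112.097,35.770 192.323,85.525 89.843,115.453 99.483,47.190.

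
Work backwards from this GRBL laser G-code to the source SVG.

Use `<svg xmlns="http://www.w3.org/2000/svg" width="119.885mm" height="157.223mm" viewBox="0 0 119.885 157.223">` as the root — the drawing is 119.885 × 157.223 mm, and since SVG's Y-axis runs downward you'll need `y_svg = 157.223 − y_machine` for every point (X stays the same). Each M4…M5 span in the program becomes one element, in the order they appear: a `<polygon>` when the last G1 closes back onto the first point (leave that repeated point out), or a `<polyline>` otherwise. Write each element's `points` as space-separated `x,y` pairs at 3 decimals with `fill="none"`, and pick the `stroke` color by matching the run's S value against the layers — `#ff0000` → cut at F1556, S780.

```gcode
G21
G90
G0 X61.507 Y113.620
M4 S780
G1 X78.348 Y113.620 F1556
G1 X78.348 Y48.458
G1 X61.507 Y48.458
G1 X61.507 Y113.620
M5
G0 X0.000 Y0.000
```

<svg xmlns="http://www.w3.org/2000/svg" width="119.885mm" height="157.223mm" viewBox="0 0 119.885 157.223">
  <polygon points="61.507,43.603 78.348,43.603 78.348,108.765 61.507,108.765" fill="none" stroke="#ff0000"/>
</svg>

Machine Y-up, SVG Y-down with viewBox height 157.223, so y_svg = 157.223 − y_machine; X carries over. Every run uses S780, so all elements get stroke `#ff0000` (cut).

Run 1: The run returns to its start, so emit a `<polygon>` with points (Y-flipped): 61.507,43.603 78.348,43.603 78.348,108.765 61.507,108.765.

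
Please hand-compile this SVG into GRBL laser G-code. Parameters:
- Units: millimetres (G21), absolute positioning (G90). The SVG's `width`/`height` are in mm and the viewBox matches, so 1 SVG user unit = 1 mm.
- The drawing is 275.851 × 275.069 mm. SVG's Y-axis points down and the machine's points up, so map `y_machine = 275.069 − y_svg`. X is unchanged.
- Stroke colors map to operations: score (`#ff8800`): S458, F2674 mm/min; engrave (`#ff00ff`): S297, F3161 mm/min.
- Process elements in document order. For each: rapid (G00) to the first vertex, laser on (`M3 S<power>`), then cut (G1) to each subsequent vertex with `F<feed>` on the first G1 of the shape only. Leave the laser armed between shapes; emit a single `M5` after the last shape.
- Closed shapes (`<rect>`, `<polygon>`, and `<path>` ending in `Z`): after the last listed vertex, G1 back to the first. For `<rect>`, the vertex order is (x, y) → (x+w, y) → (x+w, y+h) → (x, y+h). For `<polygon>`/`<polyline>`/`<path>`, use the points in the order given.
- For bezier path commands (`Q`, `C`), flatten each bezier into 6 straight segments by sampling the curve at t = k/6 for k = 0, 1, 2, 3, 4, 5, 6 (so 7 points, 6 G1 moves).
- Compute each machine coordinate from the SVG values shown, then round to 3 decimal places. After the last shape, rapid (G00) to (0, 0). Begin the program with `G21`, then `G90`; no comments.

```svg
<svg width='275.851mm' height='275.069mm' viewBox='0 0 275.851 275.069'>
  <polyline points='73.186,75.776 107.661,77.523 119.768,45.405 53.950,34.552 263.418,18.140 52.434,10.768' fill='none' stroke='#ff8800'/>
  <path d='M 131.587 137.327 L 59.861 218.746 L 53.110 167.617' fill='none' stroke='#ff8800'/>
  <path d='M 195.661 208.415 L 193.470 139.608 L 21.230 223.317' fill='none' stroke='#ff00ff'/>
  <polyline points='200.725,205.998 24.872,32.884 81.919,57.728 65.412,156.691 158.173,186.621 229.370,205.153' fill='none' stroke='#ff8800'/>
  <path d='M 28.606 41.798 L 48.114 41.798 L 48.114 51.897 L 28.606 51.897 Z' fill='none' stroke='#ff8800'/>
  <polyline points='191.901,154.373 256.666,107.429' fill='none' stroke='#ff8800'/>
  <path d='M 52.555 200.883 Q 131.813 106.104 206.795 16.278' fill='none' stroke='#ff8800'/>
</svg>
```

G21
G90
G00 X73.186 Y199.293
M3 S458
G1 X107.661 Y197.546 F2674
G1 X119.768 Y229.664
G1 X53.950 Y240.517
G1 X263.418 Y256.929
G1 X52.434 Y264.301
G00 X131.587 Y137.742
M3 S458
G1 X59.861 Y56.323 F2674
G1 X53.110 Y107.452
G00 X195.661 Y66.654
M3 S297
G1 X193.470 Y135.461 F3161
G1 X21.230 Y51.752
G00 X200.725 Y69.071
M3 S458
G1 X24.872 Y242.185 F2674
G1 X81.919 Y217.341
G1 X65.412 Y118.378
G1 X158.173 Y88.448
G1 X229.370 Y69.916
G00 X28.606 Y233.271
M3 S458
G1 X48.114 Y233.271 F2674
G1 X48.114 Y223.172
G1 X28.606 Y223.172
G1 X28.606 Y233.271
G00 X191.901 Y120.696
M3 S458
G1 X256.666 Y167.640 F2674
G00 X52.555 Y74.186
M3 S458
G1 X78.856 Y105.641 F2674
G1 X104.919 Y136.822
G1 X130.744 Y167.727
G1 X156.332 Y198.357
G1 X181.682 Y228.711
G1 X206.795 Y258.791
M5
G00 X0.000 Y0.000

viewBox `0 0 275.851 275.069` with mm width/height → 1 unit = 1 mm. Flip: y_m = 275.069 − y_svg.

**Shape 1** — `<polyline>` open polyline, stroke `#ff8800` → score (S458, F2674). Machine vertices: (73.186,199.293) → (107.661,197.546) → (119.768,229.664) → (53.950,240.517) → (263.418,256.929) → (52.434,264.301). Open path.

**Shape 2** — `<path>` open polyline, stroke `#ff8800` → score (S458, F2674). Machine vertices: (131.587,137.742) → (59.861,56.323) → (53.110,107.452). Open path.

**Shape 3** — `<path>` open polyline, stroke `#ff00ff` → engrave (S297, F3161). Machine vertices: (195.661,66.654) → (193.470,135.461) → (21.230,51.752). Open path.

**Shape 4** — `<polyline>` open polyline, stroke `#ff8800` → score (S458, F2674). Machine vertices: (200.725,69.071) → (24.872,242.185) → (81.919,217.341) → (65.412,118.378) → (158.173,88.448) → (229.370,69.916). Open path.

**Shape 5** — `<path>` rectangle, stroke `#ff8800` → score (S458, F2674). Machine vertices: (28.606,233.271) → (48.114,233.271) → (48.114,223.172) → (28.606,223.172) → (28.606,233.271). Closed: final G1 returns to the first vertex.

**Shape 6** — `<polyline>` line segment, stroke `#ff8800` → score (S458, F2674). Machine vertices: (191.901,120.696) → (256.666,167.640). Open path.

**Shape 7** — `<path>` quadratic bezier, stroke `#ff8800` → score (S458, F2674). Control points (SVG): P0=(52.555,200.883), P1=(131.813,106.104), P2=(206.795,16.278); sampled at t=k/6. Machine vertices: (52.555,74.186) → (78.856,105.641) → (104.919,136.822) → (130.744,167.727) → (156.332,198.357) → (181.682,228.711) → (206.795,258.791). Open path.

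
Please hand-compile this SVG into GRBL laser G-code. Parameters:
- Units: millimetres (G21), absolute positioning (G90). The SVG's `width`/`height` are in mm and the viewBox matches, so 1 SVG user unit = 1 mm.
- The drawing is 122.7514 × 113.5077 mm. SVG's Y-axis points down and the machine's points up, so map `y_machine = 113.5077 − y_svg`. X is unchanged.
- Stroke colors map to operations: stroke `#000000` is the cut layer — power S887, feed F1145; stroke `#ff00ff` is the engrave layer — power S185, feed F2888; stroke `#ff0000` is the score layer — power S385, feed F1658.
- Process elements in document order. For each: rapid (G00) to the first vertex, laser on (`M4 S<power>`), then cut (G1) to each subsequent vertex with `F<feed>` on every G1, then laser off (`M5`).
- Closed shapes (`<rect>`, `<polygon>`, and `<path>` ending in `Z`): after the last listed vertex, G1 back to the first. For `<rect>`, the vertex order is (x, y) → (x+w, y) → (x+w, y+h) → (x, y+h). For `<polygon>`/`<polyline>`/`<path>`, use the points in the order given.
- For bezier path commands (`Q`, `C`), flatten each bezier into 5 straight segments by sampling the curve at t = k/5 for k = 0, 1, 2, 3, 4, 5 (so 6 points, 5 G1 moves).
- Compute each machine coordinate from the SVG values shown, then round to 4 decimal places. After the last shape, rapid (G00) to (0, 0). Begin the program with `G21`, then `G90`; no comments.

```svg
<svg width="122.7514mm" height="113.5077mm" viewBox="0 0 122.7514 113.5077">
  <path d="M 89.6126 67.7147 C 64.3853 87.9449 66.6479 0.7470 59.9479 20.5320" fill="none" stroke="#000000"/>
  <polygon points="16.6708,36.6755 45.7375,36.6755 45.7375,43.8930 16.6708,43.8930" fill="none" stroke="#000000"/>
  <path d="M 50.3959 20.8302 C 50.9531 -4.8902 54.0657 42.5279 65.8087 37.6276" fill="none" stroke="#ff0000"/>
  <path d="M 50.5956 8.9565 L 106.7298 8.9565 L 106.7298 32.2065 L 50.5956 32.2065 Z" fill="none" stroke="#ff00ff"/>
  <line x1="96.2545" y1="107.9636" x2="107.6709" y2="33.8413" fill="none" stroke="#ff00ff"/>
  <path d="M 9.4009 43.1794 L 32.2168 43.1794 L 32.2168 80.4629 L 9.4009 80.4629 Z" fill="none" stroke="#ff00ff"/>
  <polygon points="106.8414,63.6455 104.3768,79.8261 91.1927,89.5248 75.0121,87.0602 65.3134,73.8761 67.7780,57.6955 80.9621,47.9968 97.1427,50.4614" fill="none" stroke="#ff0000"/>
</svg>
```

G21
G90
G00 X89.6126 Y45.7930
M4 S887
G1 X77.4834 Y44.8310 F1145
G1 X70.2020 Y59.3599 F1145
G1 X66.0188 Y79.0882 F1145
G1 X63.1840 Y93.7240 F1145
G1 X59.9479 Y92.9757 F1145
M5
G00 X16.6708 Y76.8322
M4 S887
G1 X45.7375 Y76.8322 F1145
G1 X45.7375 Y69.6147 F1145
G1 X16.6708 Y69.6147 F1145
G1 X16.6708 Y76.8322 F1145
M5
G00 X50.3959 Y92.6775
M4 S385
G1 X51.0855 Y100.3368 F1658
G1 X52.6799 Y96.4647 F1658
G1 X55.4709 Y87.0833 F1658
G1 X59.7499 Y78.2145 F1658
G1 X65.8087 Y75.8801 F1658
M5
G00 X50.5956 Y104.5512
M4 S185
G1 X106.7298 Y104.5512 F2888
G1 X106.7298 Y81.3012 F2888
G1 X50.5956 Y81.3012 F2888
G1 X50.5956 Y104.5512 F2888
M5
G00 X96.2545 Y5.5441
M4 S185
G1 X107.6709 Y79.6664 F2888
M5
G00 X9.4009 Y70.3283
M4 S185
G1 X32.2168 Y70.3283 F2888
G1 X32.2168 Y33.0448 F2888
G1 X9.4009 Y33.0448 F2888
G1 X9.4009 Y70.3283 F2888
M5
G00 X106.8414 Y49.8622
M4 S385
G1 X104.3768 Y33.6816 F1658
G1 X91.1927 Y23.9829 F1658
G1 X75.0121 Y26.4475 F1658
G1 X65.3134 Y39.6316 F1658
G1 X67.7780 Y55.8122 F1658
G1 X80.9621 Y65.5109 F1658
G1 X97.1427 Y63.0463 F1658
G1 X106.8414 Y49.8622 F1658
M5
G00 X0.0000 Y0.0000

1 u = 1 mm; y_m = 113.5077 − y.

[1] `<path>` cubic bezier, #000000→cut S887 F1145: (89.6126,45.7930) → (77.4834,44.8310) → (70.2020,59.3599) → (66.0188,79.0882) → (63.1840,93.7240) → (59.9479,92.9757)

[2] `<polygon>` rectangle, #000000→cut S887 F1145: (16.6708,76.8322) → (45.7375,76.8322) → (45.7375,69.6147) → (16.6708,69.6147) → (16.6708,76.8322) (closed)

[3] `<path>` cubic bezier, #ff0000→score S385 F1658: (50.3959,92.6775) → (51.0855,100.3368) → (52.6799,96.4647) → (55.4709,87.0833) → (59.7499,78.2145) → (65.8087,75.8801)

[4] `<path>` rectangle, #ff00ff→engrave S185 F2888: (50.5956,104.5512) → (106.7298,104.5512) → (106.7298,81.3012) → (50.5956,81.3012) → (50.5956,104.5512) (closed)

[5] `<line>` line segment, #ff00ff→engrave S185 F2888: (96.2545,5.5441) → (107.6709,79.6664)

[6] `<path>` rectangle, #ff00ff→engrave S185 F2888: (9.4009,70.3283) → (32.2168,70.3283) → (32.2168,33.0448) → (9.4009,33.0448) → (9.4009,70.3283) (closed)

[7] `<polygon>` regular polygon, #ff0000→score S385 F1658: (106.8414,49.8622) → (104.3768,33.6816) → (91.1927,23.9829) → (75.0121,26.4475) → (65.3134,39.6316) → (67.7780,55.8122) → (80.9621,65.5109) → (97.1427,63.0463) → (106.8414,49.8622) (closed)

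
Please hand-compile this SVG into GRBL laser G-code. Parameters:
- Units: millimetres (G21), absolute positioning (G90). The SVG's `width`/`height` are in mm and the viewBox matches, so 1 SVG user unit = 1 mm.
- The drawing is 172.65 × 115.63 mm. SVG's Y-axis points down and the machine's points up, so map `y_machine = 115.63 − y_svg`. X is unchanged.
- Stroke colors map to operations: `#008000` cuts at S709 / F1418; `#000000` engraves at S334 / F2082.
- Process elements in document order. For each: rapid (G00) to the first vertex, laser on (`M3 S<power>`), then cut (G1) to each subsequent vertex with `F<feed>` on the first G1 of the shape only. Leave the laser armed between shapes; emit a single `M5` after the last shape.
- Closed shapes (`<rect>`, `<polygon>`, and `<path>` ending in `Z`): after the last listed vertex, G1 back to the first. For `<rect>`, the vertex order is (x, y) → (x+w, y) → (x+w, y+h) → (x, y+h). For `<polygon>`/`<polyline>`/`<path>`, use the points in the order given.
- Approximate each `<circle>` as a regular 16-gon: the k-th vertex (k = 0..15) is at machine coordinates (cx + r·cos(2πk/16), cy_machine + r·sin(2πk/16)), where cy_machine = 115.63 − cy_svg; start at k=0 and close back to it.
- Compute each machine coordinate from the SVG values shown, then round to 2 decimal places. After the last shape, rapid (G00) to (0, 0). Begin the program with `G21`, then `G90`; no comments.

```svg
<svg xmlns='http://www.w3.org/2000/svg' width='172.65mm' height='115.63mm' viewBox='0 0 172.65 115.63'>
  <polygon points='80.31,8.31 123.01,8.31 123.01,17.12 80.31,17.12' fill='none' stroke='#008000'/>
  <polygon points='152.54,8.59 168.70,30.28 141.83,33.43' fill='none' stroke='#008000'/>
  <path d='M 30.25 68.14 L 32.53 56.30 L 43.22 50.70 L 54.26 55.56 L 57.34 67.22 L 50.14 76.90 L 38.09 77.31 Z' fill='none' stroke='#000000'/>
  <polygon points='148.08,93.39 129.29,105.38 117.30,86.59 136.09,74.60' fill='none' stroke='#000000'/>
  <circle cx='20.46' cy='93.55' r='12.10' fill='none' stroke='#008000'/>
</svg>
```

G21
G90
G00 X80.31 Y107.32
M3 S709
G1 X123.01 Y107.32 F1418
G1 X123.01 Y98.51
G1 X80.31 Y98.51
G1 X80.31 Y107.32
G00 X152.54 Y107.04
M3 S709
G1 X168.70 Y85.35 F1418
G1 X141.83 Y82.20
G1 X152.54 Y107.04
G00 X30.25 Y47.49
M3 S334
G1 X32.53 Y59.33 F2082
G1 X43.22 Y64.93
G1 X54.26 Y60.07
G1 X57.34 Y48.41
G1 X50.14 Y38.73
G1 X38.09 Y38.32
G1 X30.25 Y47.49
G00 X148.08 Y22.24
M3 S334
G1 X129.29 Y10.25 F2082
G1 X117.30 Y29.04
G1 X136.09 Y41.03
G1 X148.08 Y22.24
G00 X32.56 Y22.08
M3 S709
G1 X31.64 Y26.71 F1418
G1 X29.02 Y30.64
G1 X25.09 Y33.26
G1 X20.46 Y34.18
G1 X15.83 Y33.26
G1 X11.90 Y30.64
G1 X9.28 Y26.71
G1 X8.36 Y22.08
G1 X9.28 Y17.45
G1 X11.90 Y13.52
G1 X15.83 Y10.90
G1 X20.46 Y9.98
G1 X25.09 Y10.90
G1 X29.02 Y13.52
G1 X31.64 Y17.45
G1 X32.56 Y22.08
M5
G00 X0.00 Y0.00

viewBox `0 0 172.65 115.63` with mm width/height → 1 unit = 1 mm. Flip: y_m = 115.63 − y_svg.

**Shape 1** — `<polygon>` rectangle, stroke `#008000` → cut (S709, F1418). Machine vertices: (80.31,107.32) → (123.01,107.32) → (123.01,98.51) → (80.31,98.51) → (80.31,107.32). Closed: final G1 returns to the first vertex.

**Shape 2** — `<polygon>` regular polygon, stroke `#008000` → cut (S709, F1418). Machine vertices: (152.54,107.04) → (168.70,85.35) → (141.83,82.20) → (152.54,107.04). Closed: final G1 returns to the first vertex.

**Shape 3** — `<path>` regular polygon, stroke `#000000` → engrave (S334, F2082). Machine vertices: (30.25,47.49) → (32.53,59.33) → (43.22,64.93) → (54.26,60.07) → (57.34,48.41) → (50.14,38.73) → (38.09,38.32) → (30.25,47.49). Closed: final G1 returns to the first vertex.

**Shape 4** — `<polygon>` regular polygon, stroke `#000000` → engrave (S334, F2082). Machine vertices: (148.08,22.24) → (129.29,10.25) → (117.30,29.04) → (136.09,41.03) → (148.08,22.24). Closed: final G1 returns to the first vertex.

**Shape 5** — `<circle>` circle, stroke `#008000` → cut (S709, F1418). Machine vertices: (32.56,22.08) → (31.64,26.71) → (29.02,30.64) → (25.09,33.26) → (20.46,34.18) → (15.83,33.26) → (11.90,30.64) → (9.28,26.71) → (8.36,22.08) → (9.28,17.45) → (11.90,13.52) → (15.83,10.90) → (20.46,9.98) → (25.09,10.90) → (29.02,13.52) → (31.64,17.45) → (32.56,22.08). Closed: final G1 returns to the first vertex.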